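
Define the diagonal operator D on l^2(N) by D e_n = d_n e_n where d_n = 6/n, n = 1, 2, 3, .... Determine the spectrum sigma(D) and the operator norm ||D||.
sigma(D) = {6/n : n ≥ 1} ∪ {0}; ||D|| = 6

A bounded diagonal operator on l^2 with diagonal entries d_n has spectrum equal to the closure of {d_n : n ≥ 1}: every d_n is an eigenvalue (with eigenvector e_n), so {d_n} ⊂ sigma(D); the spectrum is closed, so its closure is too; and for lambda not in the closure, (D - lambda I) has bounded inverse (the diagonal entries 1/(d_n - lambda) are bounded). For our sequence d_n = 6/n, n = 1, 2, 3, ...:
  - {d_n} = {6/n : n ≥ 1}; the only limit point is 0
  - closure = {6/n : n ≥ 1} ∪ {0}
For the norm: a diagonal operator has ||D|| = sup_n |d_n|. Here d_n = 6/n is positive and decreasing, so sup_n |d_n| = d_1 = 6. So ||D|| = 6.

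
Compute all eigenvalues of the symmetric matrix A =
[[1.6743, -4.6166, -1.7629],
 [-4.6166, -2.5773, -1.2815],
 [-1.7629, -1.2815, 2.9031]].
sigma(A) ≈ {-6, 3, 5}

A is real symmetric, so its spectrum consists of real eigenvalues. Expanding the characteristic polynomial of the displayed matrix gives
  det(λ I - A) = p(λ) = λ^3 + (-2)λ^2 + (-33)λ + (90).
Solving p(λ) = 0 yields eigenvalues ≈ -6, 3, 5. (A is shown rounded to 4 decimals, so these recover the underlying integer eigenvalues to within that precision.)
Verification: the trace of A = 2 equals the sum of eigenvalues 2, and det(A) ≈ -90.0002 matches the eigenvalue product -90.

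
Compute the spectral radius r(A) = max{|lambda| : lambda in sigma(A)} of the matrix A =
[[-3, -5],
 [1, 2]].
r(A) = (1 + sqrt(5))/2 ≈ 1.618

The eigenvalues of A are the roots of its characteristic polynomial. With M = A (coefficients from the trace and determinant):
  p(λ) = det(λ I - M) = λ^2 + λ - 1.
For λ^2 + λ - 1 the discriminant is 5. It is nonnegative but not a perfect square, so the roots are real and irrational: λ = (-1 ± sqrt(5))/2 ≈ 0.618, -1.618.
Thus the eigenvalues (to 4 decimals) are 0.618 (modulus 0.618); -1.618 (modulus 1.618). The spectral radius is the largest modulus: r(A) = (1 + sqrt(5))/2 ≈ 1.618. (Cross-check: r(A) ≤ ||A||_2 ≈ 6.2429; equality holds whenever A is normal, though it can also hold for some non-normal A.)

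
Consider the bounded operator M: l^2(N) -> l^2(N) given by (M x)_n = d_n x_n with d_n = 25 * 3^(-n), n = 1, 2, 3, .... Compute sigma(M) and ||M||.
sigma(M) = {25 * 3^(-n) : n ≥ 1} ∪ {0}; ||M|| = 25/3

A bounded diagonal operator on l^2 with diagonal entries d_n has spectrum equal to the closure of {d_n : n ≥ 1}: every d_n is an eigenvalue (with eigenvector e_n), so {d_n} ⊂ sigma(M); the spectrum is closed, so its closure is too; and for lambda not in the closure, (M - lambda I) has bounded inverse (the diagonal entries 1/(d_n - lambda) are bounded). For our sequence d_n = 25 * 3^(-n), n = 1, 2, 3, ...:
  - {d_n} = {25 * 3^(-n) : n ≥ 1}; the only limit point is 0
  - closure = {25 * 3^(-n) : n ≥ 1} ∪ {0}
For the norm: a diagonal operator has ||M|| = sup_n |d_n|. Here d_n = 25 * 3^(-n) is positive and decreasing, so sup_n |d_n| = d_1 = 25/3. So ||M|| = 25/3.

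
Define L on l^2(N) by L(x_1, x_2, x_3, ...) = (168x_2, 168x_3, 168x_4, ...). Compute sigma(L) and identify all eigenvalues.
sigma(L) = closed disk {z in C : |z| ≤ 168}; sigma_p(L) = open disk {z in C : |z| < 168}

Note L = 168·V where V is the unit left shift (V x)_k = x_{k+1}; so sigma(L) = 168·sigma(V) and ||L|| = 168||V||. ||L x||^2 = 28224sum_{k≥2} |x_k|^2 ≤ 28224||x||^2, with equality on {x : x_1 = 0}, so ||L|| = 168. For any lambda with |lambda| < 168, set r = lambda/168 (|r| < 1); the vector x = (1, r, r^2, ...) is in l^2 and satisfies L x = 168(r, r^2, ...) = lambda x, so lambda is an eigenvalue. On the boundary |lambda| = 168 the geometric series diverges, so no l^2 eigenvector exists, but these lambda lie in the approximate point spectrum. Hence sigma(L) is the closed disk of radius 168 and sigma_p(L) is the open disk.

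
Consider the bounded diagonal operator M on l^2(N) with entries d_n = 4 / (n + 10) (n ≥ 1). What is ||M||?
||M|| = 4/11 (attained at n = 1)

For M diagonal, ||M|| = sup_n |d_n| = sup_n 4/(n + 10). This is positive and strictly decreasing in n, so the supremum is attained at n = 1: d_1 = 4/(1 + 10) = 4/11. Hence ||M|| = 4/11.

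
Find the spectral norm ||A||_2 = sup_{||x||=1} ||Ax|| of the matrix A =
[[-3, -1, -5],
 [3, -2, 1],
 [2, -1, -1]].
||A||_2 ≈ 6.3793 (= sqrt(largest eigenvalue of A^T A))

||A||_2 = sigma_max(A) = sqrt(lambda_max(A^T A)). Form the symmetric matrix M = A^T A =
[[22, -5, 16],
 [-5, 6, 4],
 [16, 4, 27]].
Its characteristic polynomial (trace, sum of principal 2x2 minors, determinant of M give the coefficients) is
  p(λ) = det(λ I - M) = λ^3 - 55λ^2 + 591λ - 361.
No integer candidate from the rational root theorem (±divisors of 361) is a root, so the roots are irrational. The cubic discriminant is Δ = 198328064 > 0, so there are three distinct real roots. p(0) = -361 and p(1) = 176 have opposite signs, so a root lies in (0, 1); Newton's method refines it to λ ≈ 0.6496. p(13) = 224 and p(14) = -123 have opposite signs, so a root lies in (13, 14); Newton's method refines it to λ ≈ 13.6549. p(40) = -721 and p(41) = 336 have opposite signs, so a root lies in (40, 41); Newton's method refines it to λ ≈ 40.6955. Check (Vieta): the three roots sum to 55, matching tr M = 55.
So the eigenvalues of A^T A are ≈ 0.6496, 13.6549, 40.6955 (all ≥ 0, as they must be for A^T A). The largest is λ_max ≈ 40.6955, hence ||A||_2 = sqrt(λ_max) ≈ 6.3793.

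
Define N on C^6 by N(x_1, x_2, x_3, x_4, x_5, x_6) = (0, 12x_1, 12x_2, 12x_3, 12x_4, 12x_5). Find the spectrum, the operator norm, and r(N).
sigma(N) = {0}; ||N|| = 12; r(N) = 0. (N is nilpotent with N^6 = 0.)

On C^6, N is a strictly lower-triangular matrix with 12 on the subdiagonal and zeros elsewhere, so its characteristic polynomial is lambda^6 and every eigenvalue is 0: sigma(N) = {0}. For the operator norm, N e_i = 12e_{i+1} for i = 1, ..., 5 and N e_6 = 0, so the singular values of N are 12 (with multiplicity 5) and 0; hence ||N|| = 12. The spectral radius r(N) = max|lambda| = 0. Note ||N|| > r(N) — characteristic of non-normal nilpotent operators. Indeed N^6 = 0.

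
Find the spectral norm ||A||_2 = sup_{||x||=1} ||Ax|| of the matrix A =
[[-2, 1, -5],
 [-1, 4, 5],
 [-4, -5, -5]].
||A||_2 ≈ 10.5288 (= sqrt(largest eigenvalue of A^T A))

||A||_2 = sigma_max(A) = sqrt(lambda_max(A^T A)). Form the symmetric matrix M = A^T A =
[[21, 14, 25],
 [14, 42, 40],
 [25, 40, 75]].
Its characteristic polynomial (trace, sum of principal 2x2 minors, determinant of M give the coefficients) is
  p(λ) = det(λ I - M) = λ^3 - 138λ^2 + 3186λ - 19600.
No integer candidate from the rational root theorem (±divisors of 19600) is a root, so the roots are irrational. The cubic discriminant is Δ = 2650460400 > 0, so there are three distinct real roots. p(10) = -540 and p(11) = 79 have opposite signs, so a root lies in (10, 11); Newton's method refines it to λ ≈ 10.8506. p(16) = 144 and p(17) = -407 have opposite signs, so a root lies in (16, 17); Newton's method refines it to λ ≈ 16.2948. p(110) = -7940 and p(111) = 1379 have opposite signs, so a root lies in (110, 111); Newton's method refines it to λ ≈ 110.8546. Check (Vieta): the three roots sum to 138, matching tr M = 138.
So the eigenvalues of A^T A are ≈ 10.8506, 16.2948, 110.8546 (all ≥ 0, as they must be for A^T A). The largest is λ_max ≈ 110.8546, hence ||A||_2 = sqrt(λ_max) ≈ 10.5288.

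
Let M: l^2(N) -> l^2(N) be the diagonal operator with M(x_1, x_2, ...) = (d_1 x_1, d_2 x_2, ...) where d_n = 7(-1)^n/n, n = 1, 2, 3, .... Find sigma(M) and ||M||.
sigma(M) = {7(-1)^n/n : n ≥ 1} ∪ {0}; ||M|| = 7

A bounded diagonal operator on l^2 with diagonal entries d_n has spectrum equal to the closure of {d_n : n ≥ 1}: every d_n is an eigenvalue (with eigenvector e_n), so {d_n} ⊂ sigma(M); the spectrum is closed, so its closure is too; and for lambda not in the closure, (M - lambda I) has bounded inverse (the diagonal entries 1/(d_n - lambda) are bounded). For our sequence d_n = 7(-1)^n/n, n = 1, 2, 3, ...:
  - {d_n} = {7(-1)^n/n : n ≥ 1}; the only limit point is 0
  - closure = {7(-1)^n/n : n ≥ 1} ∪ {0}
For the norm: a diagonal operator has ||M|| = sup_n |d_n|. Here |d_n| = 7/n is decreasing, so sup_n |d_n| = |d_1| = 7. So ||M|| = 7.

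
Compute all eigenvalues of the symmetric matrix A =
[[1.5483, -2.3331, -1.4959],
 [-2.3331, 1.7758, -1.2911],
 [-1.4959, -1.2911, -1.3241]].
sigma(A) ≈ {-3, 1, 4}

A is real symmetric, so its spectrum consists of real eigenvalues. Expanding the characteristic polynomial of the displayed matrix gives
  det(λ I - A) = p(λ) = λ^3 + (-2)λ^2 + (-11)λ + (12).
Solving p(λ) = 0 yields eigenvalues ≈ -3, 1, 4. (A is shown rounded to 4 decimals, so these recover the underlying integer eigenvalues to within that precision.)
Verification: the trace of A = 2 equals the sum of eigenvalues 2, and det(A) ≈ -11.9998 matches the eigenvalue product -12.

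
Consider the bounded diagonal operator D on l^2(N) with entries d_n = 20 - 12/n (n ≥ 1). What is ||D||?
||D|| = 20

For a diagonal operator on l^2 with entries d_n, ||D|| = sup_n |d_n|. Here d_1 = 8, d_2 = 14, ..., and d_n = 20 - 12/n increases monotonically toward 20. All terms lie in [8, 20), so |d_n| = d_n and the supremum is the limit 20, which is not attained by any individual d_n. Hence ||D|| = 20.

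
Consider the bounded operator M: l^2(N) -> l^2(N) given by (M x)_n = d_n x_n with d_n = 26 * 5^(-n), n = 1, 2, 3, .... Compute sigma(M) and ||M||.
sigma(M) = {26 * 5^(-n) : n ≥ 1} ∪ {0}; ||M|| = 26/5

A bounded diagonal operator on l^2 with diagonal entries d_n has spectrum equal to the closure of {d_n : n ≥ 1}: every d_n is an eigenvalue (with eigenvector e_n), so {d_n} ⊂ sigma(M); the spectrum is closed, so its closure is too; and for lambda not in the closure, (M - lambda I) has bounded inverse (the diagonal entries 1/(d_n - lambda) are bounded). For our sequence d_n = 26 * 5^(-n), n = 1, 2, 3, ...:
  - {d_n} = {26 * 5^(-n) : n ≥ 1}; the only limit point is 0
  - closure = {26 * 5^(-n) : n ≥ 1} ∪ {0}
For the norm: a diagonal operator has ||M|| = sup_n |d_n|. Here d_n = 26 * 5^(-n) is positive and decreasing, so sup_n |d_n| = d_1 = 26/5. So ||M|| = 26/5.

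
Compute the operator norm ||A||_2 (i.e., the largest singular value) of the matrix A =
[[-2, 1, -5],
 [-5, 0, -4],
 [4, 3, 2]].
||A||_2 ≈ 9.1556 (= sqrt(largest eigenvalue of A^T A))

||A||_2 = sigma_max(A) = sqrt(lambda_max(A^T A)). Form the symmetric matrix M = A^T A =
[[45, 10, 38],
 [10, 10, 1],
 [38, 1, 45]].
Its characteristic polynomial (trace, sum of principal 2x2 minors, determinant of M give the coefficients) is
  p(λ) = det(λ I - M) = λ^3 - 100λ^2 + 1380λ - 2025.
No integer candidate from the rational root theorem (±divisors of 2025) is a root, so the roots are irrational. The cubic discriminant is Δ = 5351095125 > 0, so there are three distinct real roots. p(1) = -744 and p(2) = 343 have opposite signs, so a root lies in (1, 2); Newton's method refines it to λ ≈ 1.6649. p(14) = 439 and p(15) = -450 have opposite signs, so a root lies in (14, 15); Newton's method refines it to λ ≈ 14.5097. p(83) = -4598 and p(84) = 999 have opposite signs, so a root lies in (83, 84); Newton's method refines it to λ ≈ 83.8254. Check (Vieta): the three roots sum to 100, matching tr M = 100.
So the eigenvalues of A^T A are ≈ 1.6649, 14.5097, 83.8254 (all ≥ 0, as they must be for A^T A). The largest is λ_max ≈ 83.8254, hence ||A||_2 = sqrt(λ_max) ≈ 9.1556.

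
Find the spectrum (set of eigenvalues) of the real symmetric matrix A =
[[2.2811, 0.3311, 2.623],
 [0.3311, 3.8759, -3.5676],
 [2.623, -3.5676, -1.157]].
sigma(A) ≈ {-4, 3, 6}

A is real symmetric, so its spectrum consists of real eigenvalues. Expanding the characteristic polynomial of the displayed matrix gives
  det(λ I - A) = p(λ) = λ^3 + (-5)λ^2 + (-18)λ + (72).
Solving p(λ) = 0 yields eigenvalues ≈ -4, 3, 6. (A is shown rounded to 4 decimals, so these recover the underlying integer eigenvalues to within that precision.)
Verification: the trace of A = 5 equals the sum of eigenvalues 5, and det(A) ≈ -71.9993 matches the eigenvalue product -72.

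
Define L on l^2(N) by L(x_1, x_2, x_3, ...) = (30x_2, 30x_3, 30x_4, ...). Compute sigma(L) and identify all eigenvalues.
sigma(L) = closed disk {z in C : |z| ≤ 30}; sigma_p(L) = open disk {z in C : |z| < 30}

Note L = 30·V where V is the unit left shift (V x)_k = x_{k+1}; so sigma(L) = 30·sigma(V) and ||L|| = 30||V||. ||L x||^2 = 900sum_{k≥2} |x_k|^2 ≤ 900||x||^2, with equality on {x : x_1 = 0}, so ||L|| = 30. For any lambda with |lambda| < 30, set r = lambda/30 (|r| < 1); the vector x = (1, r, r^2, ...) is in l^2 and satisfies L x = 30(r, r^2, ...) = lambda x, so lambda is an eigenvalue. On the boundary |lambda| = 30 the geometric series diverges, so no l^2 eigenvector exists, but these lambda lie in the approximate point spectrum. Hence sigma(L) is the closed disk of radius 30 and sigma_p(L) is the open disk.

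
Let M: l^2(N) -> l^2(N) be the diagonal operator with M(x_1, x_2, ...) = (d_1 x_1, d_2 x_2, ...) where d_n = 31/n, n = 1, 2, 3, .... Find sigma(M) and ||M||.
sigma(M) = {31/n : n ≥ 1} ∪ {0}; ||M|| = 31

A bounded diagonal operator on l^2 with diagonal entries d_n has spectrum equal to the closure of {d_n : n ≥ 1}: every d_n is an eigenvalue (with eigenvector e_n), so {d_n} ⊂ sigma(M); the spectrum is closed, so its closure is too; and for lambda not in the closure, (M - lambda I) has bounded inverse (the diagonal entries 1/(d_n - lambda) are bounded). For our sequence d_n = 31/n, n = 1, 2, 3, ...:
  - {d_n} = {31/n : n ≥ 1}; the only limit point is 0
  - closure = {31/n : n ≥ 1} ∪ {0}
For the norm: a diagonal operator has ||M|| = sup_n |d_n|. Here d_n = 31/n is positive and decreasing, so sup_n |d_n| = d_1 = 31. So ||M|| = 31.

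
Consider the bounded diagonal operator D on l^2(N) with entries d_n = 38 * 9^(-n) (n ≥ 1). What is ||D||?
||D|| = 38/9 (attained at n = 1)

For D diagonal, ||D|| = sup_n |d_n|. The sequence d_n = 38 * 9^(-n) is positive and strictly decreasing (ratio 9^(-1) < 1), so the supremum is d_1 = 38/9. Hence ||D|| = 38/9.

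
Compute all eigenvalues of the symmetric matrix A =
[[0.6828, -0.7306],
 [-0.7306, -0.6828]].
sigma(A) ≈ {-1, 1}

A is real symmetric, so its spectrum consists of real eigenvalues. Expanding the characteristic polynomial of the displayed matrix gives
  det(λ I - A) = p(λ) = λ^2 + (0)λ + (-1).
Solving p(λ) = 0 yields eigenvalues ≈ -1, 1. (A is shown rounded to 4 decimals, so these recover the underlying integer eigenvalues to within that precision.)
Verification: the trace of A = 0 equals the sum of eigenvalues 0, and det(A) ≈ -1.0000 matches the eigenvalue product -1.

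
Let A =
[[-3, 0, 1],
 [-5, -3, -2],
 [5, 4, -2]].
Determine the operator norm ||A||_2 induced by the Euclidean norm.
||A||_2 ≈ 9.005 (= sqrt(largest eigenvalue of A^T A))

||A||_2 = sigma_max(A) = sqrt(lambda_max(A^T A)). Form the symmetric matrix M = A^T A =
[[59, 35, -3],
 [35, 25, -2],
 [-3, -2, 9]].
Its characteristic polynomial (trace, sum of principal 2x2 minors, determinant of M give the coefficients) is
  p(λ) = det(λ I - M) = λ^3 - 93λ^2 + 993λ - 2209.
No integer candidate from the rational root theorem (±divisors of 2209) is a root, so the roots are irrational. The cubic discriminant is Δ = 1044682272 > 0, so there are three distinct real roots. p(3) = -40 and p(4) = 339 have opposite signs, so a root lies in (3, 4); Newton's method refines it to λ ≈ 3.088. p(8) = 295 and p(9) = -76 have opposite signs, so a root lies in (8, 9); Newton's method refines it to λ ≈ 8.8217. p(81) = -508 and p(82) = 5253 have opposite signs, so a root lies in (81, 82); Newton's method refines it to λ ≈ 81.0903. Check (Vieta): the three roots sum to 93, matching tr M = 93.
So the eigenvalues of A^T A are ≈ 3.088, 8.8217, 81.0903 (all ≥ 0, as they must be for A^T A). The largest is λ_max ≈ 81.0903, hence ||A||_2 = sqrt(λ_max) ≈ 9.005.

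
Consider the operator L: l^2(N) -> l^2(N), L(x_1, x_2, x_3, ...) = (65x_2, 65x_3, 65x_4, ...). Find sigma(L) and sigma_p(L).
sigma(L) = closed disk {z in C : |z| ≤ 65}; sigma_p(L) = open disk {z in C : |z| < 65}

Note L = 65·V where V is the unit left shift (V x)_k = x_{k+1}; so sigma(L) = 65·sigma(V) and ||L|| = 65||V||. ||L x||^2 = 4225sum_{k≥2} |x_k|^2 ≤ 4225||x||^2, with equality on {x : x_1 = 0}, so ||L|| = 65. For any lambda with |lambda| < 65, set r = lambda/65 (|r| < 1); the vector x = (1, r, r^2, ...) is in l^2 and satisfies L x = 65(r, r^2, ...) = lambda x, so lambda is an eigenvalue. On the boundary |lambda| = 65 the geometric series diverges, so no l^2 eigenvector exists, but these lambda lie in the approximate point spectrum. Hence sigma(L) is the closed disk of radius 65 and sigma_p(L) is the open disk.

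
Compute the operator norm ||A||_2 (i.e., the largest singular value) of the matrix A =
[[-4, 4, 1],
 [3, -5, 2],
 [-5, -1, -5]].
||A||_2 ≈ 9.0429 (= sqrt(largest eigenvalue of A^T A))

||A||_2 = sigma_max(A) = sqrt(lambda_max(A^T A)). Form the symmetric matrix M = A^T A =
[[50, -26, 27],
 [-26, 42, -1],
 [27, -1, 30]].
Its characteristic polynomial (trace, sum of principal 2x2 minors, determinant of M give the coefficients) is
  p(λ) = det(λ I - M) = λ^3 - 122λ^2 + 3454λ - 13456.
No integer candidate from the rational root theorem (±divisors of 13456) is a root, so the roots are irrational. The cubic discriminant is Δ = 12179979568 > 0, so there are three distinct real roots. p(4) = -1528 and p(5) = 889 have opposite signs, so a root lies in (4, 5); Newton's method refines it to λ ≈ 4.6216. p(35) = 859 and p(36) = -568 have opposite signs, so a root lies in (35, 36); Newton's method refines it to λ ≈ 35.6045. p(81) = -2683 and p(82) = 812 have opposite signs, so a root lies in (81, 82); Newton's method refines it to λ ≈ 81.7738. Check (Vieta): the three roots sum to 122, matching tr M = 122.
So the eigenvalues of A^T A are ≈ 4.6216, 35.6045, 81.7738 (all ≥ 0, as they must be for A^T A). The largest is λ_max ≈ 81.7738, hence ||A||_2 = sqrt(λ_max) ≈ 9.0429.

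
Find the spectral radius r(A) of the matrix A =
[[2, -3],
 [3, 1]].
r(A) = sqrt(11) ≈ 3.3166

The eigenvalues of A are the roots of its characteristic polynomial. With M = A (coefficients from the trace and determinant):
  p(λ) = det(λ I - M) = λ^2 - 3λ + 11.
For λ^2 - 3λ + 11 the discriminant is -35. It is negative, so the roots are the complex-conjugate pair λ = 3/2 ± (sqrt(35)/2) i ≈ 1.5 ± 2.958i. For a conjugate pair the product of the roots equals the constant term, so |λ|^2 = 11 and |λ| = sqrt(11) ≈ 3.3166.
Thus the eigenvalues (to 4 decimals) are 1.5 ± 2.958i (modulus 3.3166). The spectral radius is the largest modulus: r(A) = sqrt(11) ≈ 3.3166. (Cross-check: r(A) ≤ ||A||_2 ≈ 3.8541; equality holds whenever A is normal, though it can also hold for some non-normal A.)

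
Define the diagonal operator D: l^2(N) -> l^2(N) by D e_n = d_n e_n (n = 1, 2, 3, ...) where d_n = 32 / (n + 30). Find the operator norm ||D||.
||D|| = 32/31 (attained at n = 1)

For D diagonal, ||D|| = sup_n |d_n| = sup_n 32/(n + 30). This is positive and strictly decreasing in n, so the supremum is attained at n = 1: d_1 = 32/(1 + 30) = 32/31. Hence ||D|| = 32/31.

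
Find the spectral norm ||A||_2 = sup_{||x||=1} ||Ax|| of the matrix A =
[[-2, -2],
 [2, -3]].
||A||_2 = sqrt((21 + sqrt(41))/2) ≈ 3.7016 (= sqrt(largest eigenvalue of A^T A))

||A||_2 = sigma_max(A) = sqrt(lambda_max(A^T A)). Form the symmetric matrix M = A^T A =
[[8, -2],
 [-2, 13]].
Its characteristic polynomial (trace, determinant of M give the coefficients) is
  p(λ) = det(λ I - M) = λ^2 - 21λ + 100.
For λ^2 - 21λ + 100 the discriminant is 41. It is nonnegative but not a perfect square, so the roots are real and irrational: λ = (21 ± sqrt(41))/2 ≈ 13.7016, 7.2984.
So the eigenvalues of A^T A are ≈ 7.2984, 13.7016 (all ≥ 0, as they must be for A^T A). The largest is λ_max = (21 + sqrt(41))/2 ≈ 13.7016, hence ||A||_2 = sqrt(λ_max) = sqrt((21 + sqrt(41))/2) ≈ 3.7016.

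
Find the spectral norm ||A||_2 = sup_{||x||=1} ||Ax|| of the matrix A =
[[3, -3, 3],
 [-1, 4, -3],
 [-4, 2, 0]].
||A||_2 ≈ 7.8404 (= sqrt(largest eigenvalue of A^T A))

||A||_2 = sigma_max(A) = sqrt(lambda_max(A^T A)). Form the symmetric matrix M = A^T A =
[[26, -21, 12],
 [-21, 29, -21],
 [12, -21, 18]].
Its characteristic polynomial (trace, sum of principal 2x2 minors, determinant of M give the coefficients) is
  p(λ) = det(λ I - M) = λ^3 - 73λ^2 + 718λ - 576.
No integer candidate from the rational root theorem (±divisors of 576) is a root, so the roots are irrational. The cubic discriminant is Δ = 904817700 > 0, so there are three distinct real roots. p(0) = -576 and p(1) = 70 have opposite signs, so a root lies in (0, 1); Newton's method refines it to λ ≈ 0.88. p(10) = 304 and p(11) = -180 have opposite signs, so a root lies in (10, 11); Newton's method refines it to λ ≈ 10.6476. p(61) = -1430 and p(62) = 1656 have opposite signs, so a root lies in (61, 62); Newton's method refines it to λ ≈ 61.4724. Check (Vieta): the three roots sum to 73, matching tr M = 73.
So the eigenvalues of A^T A are ≈ 0.88, 10.6476, 61.4724 (all ≥ 0, as they must be for A^T A). The largest is λ_max ≈ 61.4724, hence ||A||_2 = sqrt(λ_max) ≈ 7.8404.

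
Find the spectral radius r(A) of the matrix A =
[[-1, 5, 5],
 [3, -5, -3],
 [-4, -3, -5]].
r(A) = (9 + sqrt(29))/2 ≈ 7.1926

The eigenvalues of A are the roots of its characteristic polynomial. With M = A (coefficients from the trace, the sum of principal 2x2 minors, and det A):
  p(λ) = det(λ I - M) = λ^3 + 11λ^2 + 31λ + 26.
By the rational root theorem any rational root is an integer divisor of 26. Testing λ = -2: p(-2) = -8 + 44 - 62 + 26 = 0, so λ = -2 is a root. Dividing out (λ + 2) leaves p(λ) = (λ + 2)(λ^2 + 9λ + 13). For λ^2 + 9λ + 13 the discriminant is 29. It is nonnegative but not a perfect square, so the roots are real and irrational: λ = (-9 ± sqrt(29))/2 ≈ -1.8074, -7.1926.
Thus the eigenvalues (to 4 decimals) are -1.8074 (modulus 1.8074); -7.1926 (modulus 7.1926); -2 (modulus 2). The spectral radius is the largest modulus: r(A) = (9 + sqrt(29))/2 ≈ 7.1926. (Cross-check: r(A) ≤ ||A||_2 ≈ 10.6782; equality holds whenever A is normal, though it can also hold for some non-normal A.)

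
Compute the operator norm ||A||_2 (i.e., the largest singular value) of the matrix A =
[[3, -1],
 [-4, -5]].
||A||_2 = sqrt((51 + sqrt(1157))/2) ≈ 6.5198 (= sqrt(largest eigenvalue of A^T A))

||A||_2 = sigma_max(A) = sqrt(lambda_max(A^T A)). Form the symmetric matrix M = A^T A =
[[25, 17],
 [17, 26]].
Its characteristic polynomial (trace, determinant of M give the coefficients) is
  p(λ) = det(λ I - M) = λ^2 - 51λ + 361.
For λ^2 - 51λ + 361 the discriminant is 1157. It is nonnegative but not a perfect square, so the roots are real and irrational: λ = (51 ± sqrt(1157))/2 ≈ 42.5074, 8.4926.
So the eigenvalues of A^T A are ≈ 8.4926, 42.5074 (all ≥ 0, as they must be for A^T A). The largest is λ_max = (51 + sqrt(1157))/2 ≈ 42.5074, hence ||A||_2 = sqrt(λ_max) = sqrt((51 + sqrt(1157))/2) ≈ 6.5198.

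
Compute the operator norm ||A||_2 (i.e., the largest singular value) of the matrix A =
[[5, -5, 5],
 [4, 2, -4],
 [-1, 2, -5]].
||A||_2 ≈ 10.1831 (= sqrt(largest eigenvalue of A^T A))

||A||_2 = sigma_max(A) = sqrt(lambda_max(A^T A)). Form the symmetric matrix M = A^T A =
[[42, -19, 14],
 [-19, 33, -43],
 [14, -43, 66]].
Its characteristic polynomial (trace, sum of principal 2x2 minors, determinant of M give the coefficients) is
  p(λ) = det(λ I - M) = λ^3 - 141λ^2 + 3930λ - 6400.
No integer candidate from the rational root theorem (±divisors of 6400) is a root, so the roots are irrational. The cubic discriminant is Δ = 55233627300 > 0, so there are three distinct real roots. p(1) = -2610 and p(2) = 904 have opposite signs, so a root lies in (1, 2); Newton's method refines it to λ ≈ 1.7352. p(35) = 1300 and p(36) = -1000 have opposite signs, so a root lies in (35, 36); Newton's method refines it to λ ≈ 35.5689. p(103) = -4752 and p(104) = 2128 have opposite signs, so a root lies in (103, 104); Newton's method refines it to λ ≈ 103.6959. Check (Vieta): the three roots sum to 141, matching tr M = 141.
So the eigenvalues of A^T A are ≈ 1.7352, 35.5689, 103.6959 (all ≥ 0, as they must be for A^T A). The largest is λ_max ≈ 103.6959, hence ||A||_2 = sqrt(λ_max) ≈ 10.1831.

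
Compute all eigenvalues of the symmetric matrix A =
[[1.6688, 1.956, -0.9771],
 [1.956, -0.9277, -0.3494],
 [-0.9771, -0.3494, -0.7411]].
sigma(A) ≈ {-2, -1, 3}

A is real symmetric, so its spectrum consists of real eigenvalues. Expanding the characteristic polynomial of the displayed matrix gives
  det(λ I - A) = p(λ) = λ^3 + (0)λ^2 + (-7)λ + (-6).
Solving p(λ) = 0 yields eigenvalues ≈ -2, -1, 3. (A is shown rounded to 4 decimals, so these recover the underlying integer eigenvalues to within that precision.)
Verification: the trace of A = 0 equals the sum of eigenvalues 0, and det(A) ≈ 6.0003 matches the eigenvalue product 6.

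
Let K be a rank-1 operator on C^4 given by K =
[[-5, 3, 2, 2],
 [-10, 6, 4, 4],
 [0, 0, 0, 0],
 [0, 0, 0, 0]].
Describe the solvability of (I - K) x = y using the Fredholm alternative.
(I - K) is singular (det(I - K) = 0, i.e. 1 ∈ sigma(K)). (I - K) x = y is solvable iff y ⊥ ker((I - K)^*) = span{(-5, 3, 2, 2)}, i.e. iff -5y_1 + 3y_2 + 2y_3 + 2y_4 = 0. When solvable, the solutions are x = y + c·(1, 2, 0, 0), c arbitrary (ker(I - K) = span{(1, 2, 0, 0)}, dimension 1).

K has rank 1, so it is an outer product K = u v^T: every row of K is a multiple of one row vector. Reading off the entries, u = (1, 2, 0, 0) and v = (-5, 3, 2, 2) (row i of K equals u_i·v^T). A rank-one matrix u v^T satisfies K u = u (v·u) and kills the (3)-dimensional subspace v^⊥, so its characteristic polynomial is lambda^3 (lambda - v·u) with v·u = tr K = 1. Hence the eigenvalues of I - K are 1 (multiplicity 3) and 1 - (1) = 0, so det(I - K) = 0. (Direct check: I - K =
[[6, -3, -2, -2],
 [10, -5, -4, -4],
 [0, 0, 1, 0],
 [0, 0, 0, 1]]
has determinant 0.) So 1 is an eigenvalue of K and (I - K) is not invertible. The finite-dimensional Fredholm alternative says: either (I - K) is invertible, or ker(I - K) ≠ {0} and then range(I - K) = ker((I - K)^*)^⊥, with dim ker(I - K) = dim ker((I - K)^*). We are in the second case, so we need both kernels. Kernel of I - K: (I - K) u = u - u (v·u) = u - u = 0, so ker(I - K) = span{u} = span{(1, 2, 0, 0)} (it is exactly 1-dimensional because rank(I - K) = 3). Kernel of the adjoint: K is real, so (I - K)^* = I - K^T = I - v u^T, and (I - v u^T) v = v - v (u·v) = 0; hence ker((I - K)^*) = span{v} = span{(-5, 3, 2, 2)}. Therefore (I - K) x = y is solvable iff <y, v> = 0, i.e. iff -5y_1 + 3y_2 + 2y_3 + 2y_4 = 0. When this holds, K y = u (v·y) = 0, so (I - K) y = y and x = y is a particular solution; the full solution set is the line x = y + c·u = y + c·(1, 2, 0, 0), c ∈ C.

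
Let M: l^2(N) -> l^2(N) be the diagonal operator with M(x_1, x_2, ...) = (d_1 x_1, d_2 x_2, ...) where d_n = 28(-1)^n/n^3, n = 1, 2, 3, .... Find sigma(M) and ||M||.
sigma(M) = {28(-1)^n/n^3 : n ≥ 1} ∪ {0}; ||M|| = 28

A bounded diagonal operator on l^2 with diagonal entries d_n has spectrum equal to the closure of {d_n : n ≥ 1}: every d_n is an eigenvalue (with eigenvector e_n), so {d_n} ⊂ sigma(M); the spectrum is closed, so its closure is too; and for lambda not in the closure, (M - lambda I) has bounded inverse (the diagonal entries 1/(d_n - lambda) are bounded). For our sequence d_n = 28(-1)^n/n^3, n = 1, 2, 3, ...:
  - {d_n} = {28(-1)^n/n^3 : n ≥ 1}; the only limit point is 0
  - closure = {28(-1)^n/n^3 : n ≥ 1} ∪ {0}
For the norm: a diagonal operator has ||M|| = sup_n |d_n|. Here |d_n| = 28/n^3 is decreasing, so sup_n |d_n| = |d_1| = 28. So ||M|| = 28.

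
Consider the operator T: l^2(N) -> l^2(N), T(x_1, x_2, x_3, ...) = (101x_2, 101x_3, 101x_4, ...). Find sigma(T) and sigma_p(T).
sigma(T) = closed disk {z in C : |z| ≤ 101}; sigma_p(T) = open disk {z in C : |z| < 101}

Note T = 101·V where V is the unit left shift (V x)_k = x_{k+1}; so sigma(T) = 101·sigma(V) and ||T|| = 101||V||. ||T x||^2 = 10201sum_{k≥2} |x_k|^2 ≤ 10201||x||^2, with equality on {x : x_1 = 0}, so ||T|| = 101. For any lambda with |lambda| < 101, set r = lambda/101 (|r| < 1); the vector x = (1, r, r^2, ...) is in l^2 and satisfies T x = 101(r, r^2, ...) = lambda x, so lambda is an eigenvalue. On the boundary |lambda| = 101 the geometric series diverges, so no l^2 eigenvector exists, but these lambda lie in the approximate point spectrum. Hence sigma(T) is the closed disk of radius 101 and sigma_p(T) is the open disk.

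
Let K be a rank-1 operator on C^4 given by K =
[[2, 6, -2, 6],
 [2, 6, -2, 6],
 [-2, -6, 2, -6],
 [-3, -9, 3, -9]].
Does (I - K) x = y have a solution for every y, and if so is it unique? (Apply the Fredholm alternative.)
(I - K) is singular (det(I - K) = 0, i.e. 1 ∈ sigma(K)). (I - K) x = y is solvable iff y ⊥ ker((I - K)^*) = span{(1, 3, -1, 3)}, i.e. iff y_1 + 3y_2 - y_3 + 3y_4 = 0. When solvable, the solutions are x = y + c·(2, 2, -2, -3), c arbitrary (ker(I - K) = span{(2, 2, -2, -3)}, dimension 1).

K has rank 1, so it is an outer product K = u v^T: every row of K is a multiple of one row vector. Reading off the entries, u = (2, 2, -2, -3) and v = (1, 3, -1, 3) (row i of K equals u_i·v^T). A rank-one matrix u v^T satisfies K u = u (v·u) and kills the (3)-dimensional subspace v^⊥, so its characteristic polynomial is lambda^3 (lambda - v·u) with v·u = tr K = 1. Hence the eigenvalues of I - K are 1 (multiplicity 3) and 1 - (1) = 0, so det(I - K) = 0. (Direct check: I - K =
[[-1, -6, 2, -6],
 [-2, -5, 2, -6],
 [2, 6, -1, 6],
 [3, 9, -3, 10]]
has determinant 0.) So 1 is an eigenvalue of K and (I - K) is not invertible. The finite-dimensional Fredholm alternative says: either (I - K) is invertible, or ker(I - K) ≠ {0} and then range(I - K) = ker((I - K)^*)^⊥, with dim ker(I - K) = dim ker((I - K)^*). We are in the second case, so we need both kernels. Kernel of I - K: (I - K) u = u - u (v·u) = u - u = 0, so ker(I - K) = span{u} = span{(2, 2, -2, -3)} (it is exactly 1-dimensional because rank(I - K) = 3). Kernel of the adjoint: K is real, so (I - K)^* = I - K^T = I - v u^T, and (I - v u^T) v = v - v (u·v) = 0; hence ker((I - K)^*) = span{v} = span{(1, 3, -1, 3)}. Therefore (I - K) x = y is solvable iff <y, v> = 0, i.e. iff y_1 + 3y_2 - y_3 + 3y_4 = 0. When this holds, K y = u (v·y) = 0, so (I - K) y = y and x = y is a particular solution; the full solution set is the line x = y + c·u = y + c·(2, 2, -2, -3), c ∈ C.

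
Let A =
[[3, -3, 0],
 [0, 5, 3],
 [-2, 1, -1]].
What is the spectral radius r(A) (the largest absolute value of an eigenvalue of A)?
r(A) ≈ 6.1985

The eigenvalues of A are the roots of its characteristic polynomial. With M = A (coefficients from the trace, the sum of principal 2x2 minors, and det A):
  p(λ) = det(λ I - M) = λ^3 - 7λ^2 + 4λ + 6.
No integer candidate from the rational root theorem (±divisors of 6) is a root, so the roots are irrational. The cubic discriminant is Δ = 4764 > 0, so there are three distinct real roots. p(-1) = -6 and p(0) = 6 have opposite signs, so a root lies in (-1, 0); Newton's method refines it to λ ≈ -0.6616. p(1) = 4 and p(2) = -6 have opposite signs, so a root lies in (1, 2); Newton's method refines it to λ ≈ 1.4631. p(6) = -6 and p(7) = 34 have opposite signs, so a root lies in (6, 7); Newton's method refines it to λ ≈ 6.1985. Check (Vieta): the three roots sum to 7, matching tr M = 7.
Thus the eigenvalues (to 4 decimals) are -0.6616 (modulus 0.6616); 1.4631 (modulus 1.4631); 6.1985 (modulus 6.1985). The spectral radius is the largest modulus: r(A) ≈ 6.1985. (Cross-check: r(A) ≤ ||A||_2 ≈ 6.6403; equality holds whenever A is normal, though it can also hold for some non-normal A.)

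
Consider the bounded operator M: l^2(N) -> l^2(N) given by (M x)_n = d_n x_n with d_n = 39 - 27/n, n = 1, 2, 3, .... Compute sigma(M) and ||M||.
sigma(M) = {39 - 27/n : n ≥ 1} ∪ {39}; ||M|| = 39

A bounded diagonal operator on l^2 with diagonal entries d_n has spectrum equal to the closure of {d_n : n ≥ 1}: every d_n is an eigenvalue (with eigenvector e_n), so {d_n} ⊂ sigma(M); the spectrum is closed, so its closure is too; and for lambda not in the closure, (M - lambda I) has bounded inverse (the diagonal entries 1/(d_n - lambda) are bounded). For our sequence d_n = 39 - 27/n, n = 1, 2, 3, ...:
  - {d_n} = {39 - 27/n : n ≥ 1}; the only limit point is 39
  - closure = {39 - 27/n : n ≥ 1} ∪ {39}
For the norm: a diagonal operator has ||M|| = sup_n |d_n|. Here d_n = 39 - 27/n increases monotonically from d_1 = 12 toward 39, with all terms in [12, 39); so sup_n |d_n| = 39 (the supremum is the limit, not attained). So ||M|| = 39.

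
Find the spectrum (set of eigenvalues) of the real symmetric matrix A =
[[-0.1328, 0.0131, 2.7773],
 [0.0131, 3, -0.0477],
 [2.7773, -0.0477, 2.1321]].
sigma(A) ≈ {-2, 3, 4}

A is real symmetric, so its spectrum consists of real eigenvalues. Expanding the characteristic polynomial of the displayed matrix gives
  det(λ I - A) = p(λ) = λ^3 + (-5)λ^2 + (-2)λ + (24).
Solving p(λ) = 0 yields eigenvalues ≈ -2, 3, 4. (A is shown rounded to 4 decimals, so these recover the underlying integer eigenvalues to within that precision.)
Verification: the trace of A = 5 equals the sum of eigenvalues 5, and det(A) ≈ -23.9995 matches the eigenvalue product -24.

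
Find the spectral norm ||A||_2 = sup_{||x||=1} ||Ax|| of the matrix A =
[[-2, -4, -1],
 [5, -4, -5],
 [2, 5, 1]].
||A||_2 ≈ 8.8602 (= sqrt(largest eigenvalue of A^T A))

||A||_2 = sigma_max(A) = sqrt(lambda_max(A^T A)). Form the symmetric matrix M = A^T A =
[[33, -2, -21],
 [-2, 57, 29],
 [-21, 29, 27]].
Its characteristic polynomial (trace, sum of principal 2x2 minors, determinant of M give the coefficients) is
  p(λ) = det(λ I - M) = λ^3 - 117λ^2 + 3025λ - 225.
No integer candidate from the rational root theorem (±divisors of 225) is a root, so the roots are irrational. The cubic discriminant is Δ = 14530920800 > 0, so there are three distinct real roots. p(0) = -225 and p(1) = 2684 have opposite signs, so a root lies in (0, 1); Newton's method refines it to λ ≈ 0.0746. p(38) = 649 and p(39) = -888 have opposite signs, so a root lies in (38, 39); Newton's method refines it to λ ≈ 38.4225. p(78) = -1551 and p(79) = 1592 have opposite signs, so a root lies in (78, 79); Newton's method refines it to λ ≈ 78.5029. Check (Vieta): the three roots sum to 117, matching tr M = 117.
So the eigenvalues of A^T A are ≈ 0.0746, 38.4225, 78.5029 (all ≥ 0, as they must be for A^T A). The largest is λ_max ≈ 78.5029, hence ||A||_2 = sqrt(λ_max) ≈ 8.8602.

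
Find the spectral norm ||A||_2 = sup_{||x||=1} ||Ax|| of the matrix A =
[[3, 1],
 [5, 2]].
||A||_2 = sqrt((39 + sqrt(1517))/2) ≈ 6.2429 (= sqrt(largest eigenvalue of A^T A))

||A||_2 = sigma_max(A) = sqrt(lambda_max(A^T A)). Form the symmetric matrix M = A^T A =
[[34, 13],
 [13, 5]].
Its characteristic polynomial (trace, determinant of M give the coefficients) is
  p(λ) = det(λ I - M) = λ^2 - 39λ + 1.
For λ^2 - 39λ + 1 the discriminant is 1517. It is nonnegative but not a perfect square, so the roots are real and irrational: λ = (39 ± sqrt(1517))/2 ≈ 38.9743, 0.0257.
So the eigenvalues of A^T A are ≈ 0.0257, 38.9743 (all ≥ 0, as they must be for A^T A). The largest is λ_max = (39 + sqrt(1517))/2 ≈ 38.9743, hence ||A||_2 = sqrt(λ_max) = sqrt((39 + sqrt(1517))/2) ≈ 6.2429.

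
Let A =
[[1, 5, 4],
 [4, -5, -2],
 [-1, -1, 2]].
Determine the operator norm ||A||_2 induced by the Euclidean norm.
||A||_2 ≈ 8.5281 (= sqrt(largest eigenvalue of A^T A))

||A||_2 = sigma_max(A) = sqrt(lambda_max(A^T A)). Form the symmetric matrix M = A^T A =
[[18, -14, -6],
 [-14, 51, 28],
 [-6, 28, 24]].
Its characteristic polynomial (trace, sum of principal 2x2 minors, determinant of M give the coefficients) is
  p(λ) = det(λ I - M) = λ^3 - 93λ^2 + 1558λ - 6084.
No integer candidate from the rational root theorem (±divisors of 6084) is a root, so the roots are irrational. The cubic discriminant is Δ = 1160332052 > 0, so there are three distinct real roots. p(5) = -494 and p(6) = 132 have opposite signs, so a root lies in (5, 6); Newton's method refines it to λ ≈ 5.7674. p(14) = 244 and p(15) = -264 have opposite signs, so a root lies in (14, 15); Newton's method refines it to λ ≈ 14.5047. p(72) = -2772 and p(73) = 1070 have opposite signs, so a root lies in (72, 73); Newton's method refines it to λ ≈ 72.7279. Check (Vieta): the three roots sum to 93, matching tr M = 93.
So the eigenvalues of A^T A are ≈ 5.7674, 14.5047, 72.7279 (all ≥ 0, as they must be for A^T A). The largest is λ_max ≈ 72.7279, hence ||A||_2 = sqrt(λ_max) ≈ 8.5281.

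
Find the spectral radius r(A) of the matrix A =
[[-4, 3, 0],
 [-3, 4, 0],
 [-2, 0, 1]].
r(A) = sqrt(28)/2 ≈ 2.6458

The eigenvalues of A are the roots of its characteristic polynomial. With M = A (coefficients from the trace, the sum of principal 2x2 minors, and det A):
  p(λ) = det(λ I - M) = λ^3 - λ^2 - 7λ + 7.
By the rational root theorem any rational root is an integer divisor of 7. Testing λ = 1: p(1) = 1 - 1 - 7 + 7 = 0, so λ = 1 is a root. Dividing out (λ - 1) leaves p(λ) = (λ - 1)(λ^2 - 7). For λ^2 - 7 the discriminant is 28. It is nonnegative but not a perfect square, so the roots are real and irrational: λ = ± sqrt(28)/2 ≈ 2.6458, -2.6458.
Thus the eigenvalues (to 4 decimals) are 2.6458 (modulus 2.6458); -2.6458 (modulus 2.6458); 1 (modulus 1). The spectral radius is the largest modulus: r(A) = sqrt(28)/2 ≈ 2.6458. (Cross-check: r(A) ≤ ||A||_2 ≈ 7.1503; equality holds whenever A is normal, though it can also hold for some non-normal A.)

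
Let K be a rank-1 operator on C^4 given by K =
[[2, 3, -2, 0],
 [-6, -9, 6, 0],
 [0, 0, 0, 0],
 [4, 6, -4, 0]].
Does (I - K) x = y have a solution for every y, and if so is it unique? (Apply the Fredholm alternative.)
(I - K) is invertible (det(I - K) = 8 ≠ 0), so for every y in C^4 the equation (I - K) x = y has a unique solution.

K has rank 1, so it is an outer product K = u v^T: every row of K is a multiple of one row vector. Reading off the entries, u = (-1, 3, 0, -2) and v = (-2, -3, 2, 0) (row i of K equals u_i·v^T). A rank-one matrix u v^T satisfies K u = u (v·u) and kills the (3)-dimensional subspace v^⊥, so its characteristic polynomial is lambda^3 (lambda - v·u) with v·u = tr K = -7. Hence the eigenvalues of I - K are 1 (multiplicity 3) and 1 - (-7) = 8, so det(I - K) = 8. (Direct check: I - K =
[[-1, -3, 2, 0],
 [6, 10, -6, 0],
 [0, 0, 1, 0],
 [-4, -6, 4, 1]]
has determinant 8.) The finite-dimensional Fredholm alternative says: either (I - K) is invertible, or ker(I - K) ≠ {0} and then range(I - K) = ker((I - K)^*)^⊥, with dim ker(I - K) = dim ker((I - K)^*). Since det(I - K) ≠ 0, 1 is not an eigenvalue of K and ker(I - K) = {0}, so we are in the first case: for every y there is a unique x = (I - K)^(-1) y. Explicitly, by the Sherman–Morrison formula, (I - u v^T)^(-1) = I + u v^T/(1 - v·u), i.e. (I - K)^(-1) = I + K/(8).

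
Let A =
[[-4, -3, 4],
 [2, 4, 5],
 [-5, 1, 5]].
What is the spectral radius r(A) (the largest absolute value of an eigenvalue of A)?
r(A) = 7

The eigenvalues of A are the roots of its characteristic polynomial. With M = A (coefficients from the trace, the sum of principal 2x2 minors, and det A):
  p(λ) = det(λ I - M) = λ^3 - 5λ^2 + 5λ - 133.
By the rational root theorem any rational root is an integer divisor of 133. Testing λ = 7: p(7) = 343 - 245 + 35 - 133 = 0, so λ = 7 is a root. Dividing out (λ - 7) leaves p(λ) = (λ - 7)(λ^2 + 2λ + 19). For λ^2 + 2λ + 19 the discriminant is -72. It is negative, so the roots are the complex-conjugate pair λ = -1 ± (sqrt(72)/2) i ≈ -1 ± 4.2426i. For a conjugate pair the product of the roots equals the constant term, so |λ|^2 = 19 and |λ| = sqrt(19) ≈ 4.3589.
Thus the eigenvalues (to 4 decimals) are -1 ± 4.2426i (modulus 4.3589); 7 (modulus 7). The spectral radius is the largest modulus: r(A) = 7. (Cross-check: r(A) ≤ ||A||_2 ≈ 9.3962; equality holds whenever A is normal, though it can also hold for some non-normal A.)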